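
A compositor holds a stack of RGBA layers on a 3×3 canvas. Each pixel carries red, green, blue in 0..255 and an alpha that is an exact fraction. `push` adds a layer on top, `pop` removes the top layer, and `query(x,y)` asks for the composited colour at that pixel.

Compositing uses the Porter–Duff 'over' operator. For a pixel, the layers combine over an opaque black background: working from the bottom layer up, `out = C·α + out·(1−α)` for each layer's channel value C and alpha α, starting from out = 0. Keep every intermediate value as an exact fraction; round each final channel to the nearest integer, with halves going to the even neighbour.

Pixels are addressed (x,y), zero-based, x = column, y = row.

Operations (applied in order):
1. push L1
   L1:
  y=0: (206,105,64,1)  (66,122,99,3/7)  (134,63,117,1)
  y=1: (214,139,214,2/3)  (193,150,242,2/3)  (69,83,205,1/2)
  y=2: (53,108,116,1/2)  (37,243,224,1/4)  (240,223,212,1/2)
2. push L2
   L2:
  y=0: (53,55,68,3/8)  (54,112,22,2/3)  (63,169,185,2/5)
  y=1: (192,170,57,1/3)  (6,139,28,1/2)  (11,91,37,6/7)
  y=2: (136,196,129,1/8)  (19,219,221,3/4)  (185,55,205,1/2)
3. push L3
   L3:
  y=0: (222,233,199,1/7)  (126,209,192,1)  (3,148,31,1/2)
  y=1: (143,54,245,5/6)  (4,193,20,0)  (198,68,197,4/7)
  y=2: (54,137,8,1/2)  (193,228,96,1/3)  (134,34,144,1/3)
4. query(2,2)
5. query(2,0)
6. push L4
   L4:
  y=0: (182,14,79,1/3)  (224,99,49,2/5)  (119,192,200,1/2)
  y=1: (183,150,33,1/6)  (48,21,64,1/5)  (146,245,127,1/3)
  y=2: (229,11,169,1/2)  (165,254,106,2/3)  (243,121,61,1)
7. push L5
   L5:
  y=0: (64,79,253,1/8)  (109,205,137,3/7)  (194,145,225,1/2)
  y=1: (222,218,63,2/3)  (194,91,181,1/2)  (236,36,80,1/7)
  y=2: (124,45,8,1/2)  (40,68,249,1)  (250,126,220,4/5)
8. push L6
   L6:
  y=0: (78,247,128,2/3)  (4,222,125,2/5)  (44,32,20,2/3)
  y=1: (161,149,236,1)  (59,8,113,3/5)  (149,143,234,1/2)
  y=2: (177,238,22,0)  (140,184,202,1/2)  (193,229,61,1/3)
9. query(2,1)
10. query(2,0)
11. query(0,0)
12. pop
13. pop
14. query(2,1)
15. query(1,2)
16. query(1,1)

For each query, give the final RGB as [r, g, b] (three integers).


at x=2,y=2 over L1,L2,L3:
+L1 (α=1/2) → [120, 223/2, 106]
+L2 (α=1/2) → [305/2, 333/4, 311/2]
+L3 (α=1/3) → [439/3, 401/6, 455/3]
= [146, 67, 152]

at x=2,y=0 over L1,L2,L3:
L1 α=1: [134, 63, 117]
L2 α=2/5: [528/5, 527/5, 721/5]
L3 α=1/2: [543/10, 1267/10, 438/5]
rounded: [54, 127, 88]

(2,1) stack=L1,L2,L3,L4,L5,L6; from [0,0,0]:
after L1 α=1/2: [69/2, 83/2, 205/2]
after L2 α=6/7: [201/14, 1175/14, 649/14]
after L3 α=4/7: [11691/98, 7333/98, 12979/98]
after L4 α=1/3: [18845/147, 6446/49, 19202/147]
after L5 α=1/7: [49254/343, 40440/343, 42324/343]
after L6 α=1/2: [100361/686, 89489/686, 61293/343]
= [146, 130, 179]

(2,0) stack=L1,L2,L3,L4,L5,L6; from [0,0,0]:
+L1 (α=1) → [134, 63, 117]
+L2 (α=2/5) → [528/5, 527/5, 721/5]
+L3 (α=1/2) → [543/10, 1267/10, 438/5]
+L4 (α=1/2) → [1733/20, 3187/20, 719/5]
+L5 (α=1/2) → [5613/40, 6087/40, 922/5]
+L6 (α=2/3) → [9133/120, 8647/120, 374/5]
= [76, 72, 75]

(0,0) stack=L1,L2,L3,L4,L5,L6; from [0,0,0]:
L1 α=1: [206, 105, 64]
L2 α=3/8: [1189/8, 345/4, 131/2]
L3 α=1/7: [4455/28, 1501/14, 592/7]
L4 α=1/3: [7003/42, 533/7, 579/7]
L5 α=1/8: [7387/48, 153/2, 104]
L6 α=2/3: [14875/144, 1141/6, 120]
rounded: [103, 190, 120]

query (2,1) [L1,L2,L3,L4] — begin 0,0,0
+L1 (α=1/2) → [69/2, 83/2, 205/2]
+L2 (α=6/7) → [201/14, 1175/14, 649/14]
+L3 (α=4/7) → [11691/98, 7333/98, 12979/98]
+L4 (α=1/3) → [18845/147, 6446/49, 19202/147]
= [128, 132, 131]

at x=1,y=2 over L1,L2,L3,L4:
+L1 (α=1/4) → [37/4, 243/4, 56]
+L2 (α=3/4) → [265/16, 2871/16, 719/4]
+L3 (α=1/3) → [603/8, 1565/8, 911/6]
+L4 (α=2/3) → [1081/8, 5629/24, 2183/18]
= [135, 235, 121]

(1,1) stack=L1,L2,L3,L4; from [0,0,0]:
L1 α=2/3: [386/3, 100, 484/3]
L2 α=1/2: [202/3, 239/2, 284/3]
L3 α=0: [202/3, 239/2, 284/3]
L4 α=1/5: [952/15, 499/5, 1328/15]
→ [63, 100, 89]


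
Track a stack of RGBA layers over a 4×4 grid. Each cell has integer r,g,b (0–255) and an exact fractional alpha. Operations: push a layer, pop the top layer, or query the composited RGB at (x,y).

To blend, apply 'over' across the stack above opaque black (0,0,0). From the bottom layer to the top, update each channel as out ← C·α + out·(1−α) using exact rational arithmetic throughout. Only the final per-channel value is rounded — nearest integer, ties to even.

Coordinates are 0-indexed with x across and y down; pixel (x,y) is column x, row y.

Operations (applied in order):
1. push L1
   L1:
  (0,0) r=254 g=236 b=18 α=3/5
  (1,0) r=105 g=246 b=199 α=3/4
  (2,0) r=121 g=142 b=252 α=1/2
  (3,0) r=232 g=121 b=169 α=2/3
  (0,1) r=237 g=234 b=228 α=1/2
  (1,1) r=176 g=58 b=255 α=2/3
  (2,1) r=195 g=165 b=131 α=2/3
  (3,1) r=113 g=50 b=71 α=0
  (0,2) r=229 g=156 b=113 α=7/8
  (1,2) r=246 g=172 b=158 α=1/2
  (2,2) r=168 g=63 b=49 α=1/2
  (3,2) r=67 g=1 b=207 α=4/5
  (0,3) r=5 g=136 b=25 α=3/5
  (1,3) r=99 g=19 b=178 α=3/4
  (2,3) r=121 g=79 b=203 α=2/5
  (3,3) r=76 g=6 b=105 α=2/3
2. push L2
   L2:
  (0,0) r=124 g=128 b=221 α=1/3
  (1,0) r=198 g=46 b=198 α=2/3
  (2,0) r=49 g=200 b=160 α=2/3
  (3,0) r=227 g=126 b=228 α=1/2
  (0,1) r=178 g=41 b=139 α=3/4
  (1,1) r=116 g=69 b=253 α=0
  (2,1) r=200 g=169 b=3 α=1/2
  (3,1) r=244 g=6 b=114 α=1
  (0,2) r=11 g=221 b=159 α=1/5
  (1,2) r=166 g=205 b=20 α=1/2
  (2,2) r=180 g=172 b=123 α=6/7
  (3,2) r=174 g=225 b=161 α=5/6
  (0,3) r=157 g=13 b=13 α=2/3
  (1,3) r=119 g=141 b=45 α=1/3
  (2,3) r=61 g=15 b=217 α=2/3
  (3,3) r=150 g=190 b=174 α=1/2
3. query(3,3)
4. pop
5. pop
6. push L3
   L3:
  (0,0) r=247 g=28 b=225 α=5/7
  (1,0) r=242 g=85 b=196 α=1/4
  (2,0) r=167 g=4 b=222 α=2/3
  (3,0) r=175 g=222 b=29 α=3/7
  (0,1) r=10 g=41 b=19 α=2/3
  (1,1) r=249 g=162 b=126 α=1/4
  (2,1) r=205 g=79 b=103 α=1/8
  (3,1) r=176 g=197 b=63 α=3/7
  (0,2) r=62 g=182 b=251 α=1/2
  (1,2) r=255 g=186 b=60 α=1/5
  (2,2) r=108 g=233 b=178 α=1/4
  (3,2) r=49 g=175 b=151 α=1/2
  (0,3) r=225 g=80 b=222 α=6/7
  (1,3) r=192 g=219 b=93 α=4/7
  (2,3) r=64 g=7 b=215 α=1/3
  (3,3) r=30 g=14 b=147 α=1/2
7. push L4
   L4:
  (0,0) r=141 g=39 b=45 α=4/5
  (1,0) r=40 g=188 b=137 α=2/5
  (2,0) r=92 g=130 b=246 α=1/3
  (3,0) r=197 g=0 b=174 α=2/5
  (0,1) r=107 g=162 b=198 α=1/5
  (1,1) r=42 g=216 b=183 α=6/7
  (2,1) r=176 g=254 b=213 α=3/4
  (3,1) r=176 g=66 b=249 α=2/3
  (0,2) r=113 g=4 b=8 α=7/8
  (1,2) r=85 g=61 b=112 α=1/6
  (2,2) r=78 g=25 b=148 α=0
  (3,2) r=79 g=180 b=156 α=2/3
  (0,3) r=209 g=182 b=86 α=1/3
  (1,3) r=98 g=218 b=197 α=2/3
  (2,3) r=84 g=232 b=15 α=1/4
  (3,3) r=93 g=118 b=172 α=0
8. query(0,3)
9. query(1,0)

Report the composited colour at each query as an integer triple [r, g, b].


(3,3) stack=L1,L2; from [0,0,0]:
L1 α=2/3: [152/3, 4, 70]
L2 α=1/2: [301/3, 97, 122]
= [100, 97, 122]

query (0,3) [L3,L4] — begin 0,0,0
after L3 α=6/7: [1350/7, 480/7, 1332/7]
after L4 α=1/3: [4163/21, 2234/21, 3266/21]
→ [198, 106, 156]

(1,0) stack=L3,L4; from [0,0,0]:
after L3 α=1/4: [121/2, 85/4, 49]
after L4 α=2/5: [523/10, 1759/20, 421/5]
rounded: [52, 88, 84]


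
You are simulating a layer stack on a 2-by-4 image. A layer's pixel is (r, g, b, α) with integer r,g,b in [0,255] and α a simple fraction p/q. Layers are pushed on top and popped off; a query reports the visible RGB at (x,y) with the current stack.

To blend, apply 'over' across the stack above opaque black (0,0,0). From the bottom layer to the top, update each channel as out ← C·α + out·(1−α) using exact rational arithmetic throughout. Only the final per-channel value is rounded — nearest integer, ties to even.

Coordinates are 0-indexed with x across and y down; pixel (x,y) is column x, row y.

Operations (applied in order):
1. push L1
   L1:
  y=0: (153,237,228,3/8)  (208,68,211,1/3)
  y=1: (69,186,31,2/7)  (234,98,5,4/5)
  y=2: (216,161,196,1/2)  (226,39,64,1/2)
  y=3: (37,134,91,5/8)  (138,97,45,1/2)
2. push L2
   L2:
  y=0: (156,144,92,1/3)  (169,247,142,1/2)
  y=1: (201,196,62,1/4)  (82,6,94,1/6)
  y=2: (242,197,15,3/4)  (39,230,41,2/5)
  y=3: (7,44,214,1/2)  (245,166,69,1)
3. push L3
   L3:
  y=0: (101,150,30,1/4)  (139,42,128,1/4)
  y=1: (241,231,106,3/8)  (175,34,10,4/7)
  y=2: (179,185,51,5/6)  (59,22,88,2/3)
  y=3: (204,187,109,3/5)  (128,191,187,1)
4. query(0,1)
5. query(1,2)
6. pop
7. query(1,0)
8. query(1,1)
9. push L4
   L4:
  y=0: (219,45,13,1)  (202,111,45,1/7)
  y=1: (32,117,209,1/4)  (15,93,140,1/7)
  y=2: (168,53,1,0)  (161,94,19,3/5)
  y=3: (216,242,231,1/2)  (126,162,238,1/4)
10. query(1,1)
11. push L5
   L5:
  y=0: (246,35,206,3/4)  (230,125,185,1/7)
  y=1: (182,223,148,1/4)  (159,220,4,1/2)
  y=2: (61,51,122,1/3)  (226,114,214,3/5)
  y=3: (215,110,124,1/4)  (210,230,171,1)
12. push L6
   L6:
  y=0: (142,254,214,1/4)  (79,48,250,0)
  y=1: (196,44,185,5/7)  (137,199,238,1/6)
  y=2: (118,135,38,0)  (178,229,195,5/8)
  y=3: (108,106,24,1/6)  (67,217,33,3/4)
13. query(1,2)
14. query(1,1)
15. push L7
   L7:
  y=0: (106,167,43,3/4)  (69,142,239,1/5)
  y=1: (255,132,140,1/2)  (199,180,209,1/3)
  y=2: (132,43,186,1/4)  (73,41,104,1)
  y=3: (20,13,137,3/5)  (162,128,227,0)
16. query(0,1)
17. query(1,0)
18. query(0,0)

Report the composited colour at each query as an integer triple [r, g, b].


(0,1) stack=L1,L2,L3; from [0,0,0]:
L1 α=2/7: [138/7, 372/7, 62/7]
L2 α=1/4: [1821/28, 622/7, 155/7]
L3 α=3/8: [29349/224, 7961/56, 3001/56]
rounded: [131, 142, 54]

query (1,2) [L1,L2,L3] — begin 0,0,0
+L1 (α=1/2) → [113, 39/2, 32]
+L2 (α=2/5) → [417/5, 1037/10, 178/5]
+L3 (α=2/3) → [1007/15, 1477/30, 1058/15]
rounded: [67, 49, 71]

query (1,0) [L1,L2] — begin 0,0,0
L1 α=1/3: [208/3, 68/3, 211/3]
L2 α=1/2: [715/6, 809/6, 637/6]
rounded: [119, 135, 106]

at x=1,y=1 over L1,L2:
after L1 α=4/5: [936/5, 392/5, 4]
after L2 α=1/6: [509/3, 199/3, 19]
= [170, 66, 19]

(1,1) stack=L1,L2,L4; from [0,0,0]:
after L1 α=4/5: [936/5, 392/5, 4]
after L2 α=1/6: [509/3, 199/3, 19]
after L4 α=1/7: [1033/7, 491/7, 254/7]
→ [148, 70, 36]

(1,2) stack=L1,L2,L4,L5,L6; from [0,0,0]:
L1 α=1/2: [113, 39/2, 32]
L2 α=2/5: [417/5, 1037/10, 178/5]
L4 α=3/5: [3249/25, 2447/25, 641/25]
L5 α=3/5: [23448/125, 13444/125, 17332/125]
L6 α=5/8: [90797/500, 183457/1000, 173871/1000]
rounded: [182, 183, 174]

at x=1,y=1 over L1,L2,L4,L5,L6:
L1 α=4/5: [936/5, 392/5, 4]
L2 α=1/6: [509/3, 199/3, 19]
L4 α=1/7: [1033/7, 491/7, 254/7]
L5 α=1/2: [1073/7, 2031/14, 141/7]
L6 α=1/6: [1054/7, 12941/84, 2371/42]
rounded: [151, 154, 56]

query (0,1) [L1,L2,L4,L5,L6,L7] — begin 0,0,0
L1 α=2/7: [138/7, 372/7, 62/7]
L2 α=1/4: [1821/28, 622/7, 155/7]
L4 α=1/4: [6359/112, 2685/28, 482/7]
L5 α=1/4: [39461/448, 14299/112, 1241/14]
L6 α=5/7: [258981/1568, 26619/392, 7716/49]
L7 α=1/2: [658821/3136, 78363/784, 7288/49]
= [210, 100, 149]

at x=1,y=0 over L1,L2,L4,L5,L6,L7:
+L1 (α=1/3) → [208/3, 68/3, 211/3]
+L2 (α=1/2) → [715/6, 809/6, 637/6]
+L4 (α=1/7) → [131, 920/7, 682/7]
+L5 (α=1/7) → [1016/7, 6395/49, 5387/49]
+L6 (α=0) → [1016/7, 6395/49, 5387/49]
+L7 (α=1/5) → [4547/35, 32538/245, 33259/245]
rounded: [130, 133, 136]

at x=0,y=0 over L1,L2,L4,L5,L6,L7:
+L1 (α=3/8) → [459/8, 711/8, 171/2]
+L2 (α=1/3) → [361/4, 429/4, 263/3]
+L4 (α=1) → [219, 45, 13]
+L5 (α=3/4) → [957/4, 75/2, 631/4]
+L6 (α=1/4) → [3439/16, 733/8, 2749/16]
+L7 (α=3/4) → [8527/64, 4741/32, 4813/64]
rounded: [133, 148, 75]


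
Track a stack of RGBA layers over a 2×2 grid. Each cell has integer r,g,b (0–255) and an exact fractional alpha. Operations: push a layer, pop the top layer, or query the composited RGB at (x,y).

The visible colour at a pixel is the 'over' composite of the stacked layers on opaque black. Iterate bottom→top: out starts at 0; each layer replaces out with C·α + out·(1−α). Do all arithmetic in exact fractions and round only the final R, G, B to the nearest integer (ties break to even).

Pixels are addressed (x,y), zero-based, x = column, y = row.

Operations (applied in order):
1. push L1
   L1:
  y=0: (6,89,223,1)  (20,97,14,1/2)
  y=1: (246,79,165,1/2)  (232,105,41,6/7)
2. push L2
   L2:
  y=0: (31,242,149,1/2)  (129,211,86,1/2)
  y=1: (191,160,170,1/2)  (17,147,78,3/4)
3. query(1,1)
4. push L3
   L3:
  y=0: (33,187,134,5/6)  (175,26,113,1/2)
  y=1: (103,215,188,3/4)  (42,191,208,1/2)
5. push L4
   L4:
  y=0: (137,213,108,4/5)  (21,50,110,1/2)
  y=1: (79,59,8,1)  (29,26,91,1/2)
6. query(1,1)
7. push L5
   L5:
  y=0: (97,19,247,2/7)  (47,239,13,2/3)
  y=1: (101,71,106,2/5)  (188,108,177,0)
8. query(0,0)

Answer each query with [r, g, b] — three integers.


query (1,1) [L1,L2] — begin 0,0,0
+L1 (α=6/7) → [1392/7, 90, 246/7]
+L2 (α=3/4) → [1749/28, 531/4, 471/7]
rounded: [62, 133, 67]

query (1,1) [L1,L2,L3,L4] — begin 0,0,0
after L1 α=6/7: [1392/7, 90, 246/7]
after L2 α=3/4: [1749/28, 531/4, 471/7]
after L3 α=1/2: [2925/56, 1295/8, 1927/14]
after L4 α=1/2: [4549/112, 1503/16, 3201/28]
rounded: [41, 94, 114]

at x=0,y=0 over L1,L2,L3,L4,L5:
after L1 α=1: [6, 89, 223]
after L2 α=1/2: [37/2, 331/2, 186]
after L3 α=5/6: [367/12, 2201/12, 428/3]
after L4 α=4/5: [6943/60, 2485/12, 1724/15]
after L5 α=2/7: [9271/84, 12881/84, 458/3]
rounded: [110, 153, 153]


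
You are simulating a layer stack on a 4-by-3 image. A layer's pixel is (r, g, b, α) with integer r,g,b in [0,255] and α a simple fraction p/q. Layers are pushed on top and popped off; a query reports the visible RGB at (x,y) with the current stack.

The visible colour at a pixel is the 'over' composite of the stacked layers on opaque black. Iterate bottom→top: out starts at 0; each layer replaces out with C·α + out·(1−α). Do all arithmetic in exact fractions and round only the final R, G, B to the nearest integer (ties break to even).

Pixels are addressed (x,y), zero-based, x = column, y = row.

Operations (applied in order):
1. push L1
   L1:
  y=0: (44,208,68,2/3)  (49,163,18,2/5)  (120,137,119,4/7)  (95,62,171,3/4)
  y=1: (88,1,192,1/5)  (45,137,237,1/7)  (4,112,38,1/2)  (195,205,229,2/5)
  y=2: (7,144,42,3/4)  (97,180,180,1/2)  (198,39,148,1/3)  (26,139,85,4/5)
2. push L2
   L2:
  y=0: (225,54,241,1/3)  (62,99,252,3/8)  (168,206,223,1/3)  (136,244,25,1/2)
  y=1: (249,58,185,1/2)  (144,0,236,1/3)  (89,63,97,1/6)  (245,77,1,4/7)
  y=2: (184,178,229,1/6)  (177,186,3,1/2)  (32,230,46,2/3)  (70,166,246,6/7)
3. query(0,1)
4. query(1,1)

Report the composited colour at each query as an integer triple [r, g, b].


at x=0,y=1 over L1,L2:
L1 α=1/5: [88/5, 1/5, 192/5]
L2 α=1/2: [1333/10, 291/10, 1117/10]
rounded: [133, 29, 112]

query (1,1) [L1,L2] — begin 0,0,0
after L1 α=1/7: [45/7, 137/7, 237/7]
after L2 α=1/3: [366/7, 274/21, 2126/21]
→ [52, 13, 101]


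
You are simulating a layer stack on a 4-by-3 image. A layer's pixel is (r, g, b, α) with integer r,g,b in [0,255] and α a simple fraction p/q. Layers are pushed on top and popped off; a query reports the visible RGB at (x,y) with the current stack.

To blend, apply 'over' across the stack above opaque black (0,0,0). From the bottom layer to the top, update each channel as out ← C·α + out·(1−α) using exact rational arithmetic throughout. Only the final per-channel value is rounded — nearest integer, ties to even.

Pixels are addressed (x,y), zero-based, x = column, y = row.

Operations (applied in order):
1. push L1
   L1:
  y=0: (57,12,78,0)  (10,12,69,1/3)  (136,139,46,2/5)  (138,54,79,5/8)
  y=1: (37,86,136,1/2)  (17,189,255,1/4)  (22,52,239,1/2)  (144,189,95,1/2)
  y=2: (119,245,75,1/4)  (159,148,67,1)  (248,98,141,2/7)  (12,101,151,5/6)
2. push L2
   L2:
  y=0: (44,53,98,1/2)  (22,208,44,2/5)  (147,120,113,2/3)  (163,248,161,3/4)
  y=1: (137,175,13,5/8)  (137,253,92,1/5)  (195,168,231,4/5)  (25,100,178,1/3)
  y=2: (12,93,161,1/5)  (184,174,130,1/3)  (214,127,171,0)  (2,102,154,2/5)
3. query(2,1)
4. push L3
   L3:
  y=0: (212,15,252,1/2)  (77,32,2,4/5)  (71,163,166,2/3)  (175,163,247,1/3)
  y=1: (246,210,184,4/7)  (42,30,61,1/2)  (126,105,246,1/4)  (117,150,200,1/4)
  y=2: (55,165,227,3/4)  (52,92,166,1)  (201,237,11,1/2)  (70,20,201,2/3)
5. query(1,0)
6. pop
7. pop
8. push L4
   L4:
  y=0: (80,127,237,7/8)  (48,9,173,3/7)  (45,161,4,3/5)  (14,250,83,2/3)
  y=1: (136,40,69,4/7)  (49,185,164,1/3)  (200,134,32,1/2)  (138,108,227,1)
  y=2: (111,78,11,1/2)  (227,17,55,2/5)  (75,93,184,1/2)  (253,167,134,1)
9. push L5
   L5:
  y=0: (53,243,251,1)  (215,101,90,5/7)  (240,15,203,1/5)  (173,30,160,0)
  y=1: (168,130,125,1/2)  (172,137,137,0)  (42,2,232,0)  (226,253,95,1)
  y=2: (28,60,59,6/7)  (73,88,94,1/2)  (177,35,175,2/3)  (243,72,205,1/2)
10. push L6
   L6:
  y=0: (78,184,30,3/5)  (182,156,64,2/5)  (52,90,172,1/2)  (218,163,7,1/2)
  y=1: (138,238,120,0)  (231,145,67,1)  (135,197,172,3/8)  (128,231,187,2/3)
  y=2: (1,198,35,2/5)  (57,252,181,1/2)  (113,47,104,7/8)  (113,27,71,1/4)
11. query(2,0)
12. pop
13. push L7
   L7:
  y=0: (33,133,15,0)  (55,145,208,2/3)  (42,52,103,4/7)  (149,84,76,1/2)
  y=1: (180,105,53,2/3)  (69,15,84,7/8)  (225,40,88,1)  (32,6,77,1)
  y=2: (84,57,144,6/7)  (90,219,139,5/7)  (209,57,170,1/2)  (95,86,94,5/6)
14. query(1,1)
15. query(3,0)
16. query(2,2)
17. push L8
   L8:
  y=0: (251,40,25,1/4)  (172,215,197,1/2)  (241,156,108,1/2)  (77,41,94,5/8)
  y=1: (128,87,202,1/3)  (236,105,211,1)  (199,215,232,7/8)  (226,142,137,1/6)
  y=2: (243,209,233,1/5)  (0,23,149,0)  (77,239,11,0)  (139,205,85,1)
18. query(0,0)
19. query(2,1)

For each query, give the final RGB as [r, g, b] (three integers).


query (2,1) [L1,L2] — begin 0,0,0
after L1 α=1/2: [11, 26, 239/2]
after L2 α=4/5: [791/5, 698/5, 2087/10]
→ [158, 140, 209]

at x=1,y=0 over L1,L2,L3:
+L1 (α=1/3) → [10/3, 4, 23]
+L2 (α=2/5) → [54/5, 428/5, 157/5]
+L3 (α=4/5) → [1594/25, 1068/25, 197/25]
→ [64, 43, 8]

at x=2,y=0 over L1,L4,L5,L6:
after L1 α=2/5: [272/5, 278/5, 92/5]
after L4 α=3/5: [1219/25, 2971/25, 244/25]
after L5 α=1/5: [10876/125, 12259/125, 6051/125]
after L6 α=1/2: [8688/125, 23509/250, 27551/250]
= [70, 94, 110]

(1,1) stack=L1,L4,L5,L7; from [0,0,0]:
after L1 α=1/4: [17/4, 189/4, 255/4]
after L4 α=1/3: [115/6, 559/6, 583/6]
after L5 α=0: [115/6, 559/6, 583/6]
after L7 α=7/8: [3013/48, 1189/48, 4111/48]
= [63, 25, 86]

(3,0) stack=L1,L4,L5,L7; from [0,0,0]:
L1 α=5/8: [345/4, 135/4, 395/8]
L4 α=2/3: [457/12, 2135/12, 1723/24]
L5 α=0: [457/12, 2135/12, 1723/24]
L7 α=1/2: [2245/24, 3143/24, 3547/48]
→ [94, 131, 74]

(2,2) stack=L1,L4,L5,L7; from [0,0,0]:
+L1 (α=2/7) → [496/7, 28, 282/7]
+L4 (α=1/2) → [1021/14, 121/2, 785/7]
+L5 (α=2/3) → [5977/42, 87/2, 3235/21]
+L7 (α=1/2) → [14755/84, 201/4, 6805/42]
rounded: [176, 50, 162]

(0,0) stack=L1,L4,L5,L7,L8; from [0,0,0]:
+L1 (α=0) → [0, 0, 0]
+L4 (α=7/8) → [70, 889/8, 1659/8]
+L5 (α=1) → [53, 243, 251]
+L7 (α=0) → [53, 243, 251]
+L8 (α=1/4) → [205/2, 769/4, 389/2]
→ [102, 192, 194]

query (2,1) [L1,L4,L5,L7,L8] — begin 0,0,0
+L1 (α=1/2) → [11, 26, 239/2]
+L4 (α=1/2) → [211/2, 80, 303/4]
+L5 (α=0) → [211/2, 80, 303/4]
+L7 (α=1) → [225, 40, 88]
+L8 (α=7/8) → [809/4, 1545/8, 214]
rounded: [202, 193, 214]


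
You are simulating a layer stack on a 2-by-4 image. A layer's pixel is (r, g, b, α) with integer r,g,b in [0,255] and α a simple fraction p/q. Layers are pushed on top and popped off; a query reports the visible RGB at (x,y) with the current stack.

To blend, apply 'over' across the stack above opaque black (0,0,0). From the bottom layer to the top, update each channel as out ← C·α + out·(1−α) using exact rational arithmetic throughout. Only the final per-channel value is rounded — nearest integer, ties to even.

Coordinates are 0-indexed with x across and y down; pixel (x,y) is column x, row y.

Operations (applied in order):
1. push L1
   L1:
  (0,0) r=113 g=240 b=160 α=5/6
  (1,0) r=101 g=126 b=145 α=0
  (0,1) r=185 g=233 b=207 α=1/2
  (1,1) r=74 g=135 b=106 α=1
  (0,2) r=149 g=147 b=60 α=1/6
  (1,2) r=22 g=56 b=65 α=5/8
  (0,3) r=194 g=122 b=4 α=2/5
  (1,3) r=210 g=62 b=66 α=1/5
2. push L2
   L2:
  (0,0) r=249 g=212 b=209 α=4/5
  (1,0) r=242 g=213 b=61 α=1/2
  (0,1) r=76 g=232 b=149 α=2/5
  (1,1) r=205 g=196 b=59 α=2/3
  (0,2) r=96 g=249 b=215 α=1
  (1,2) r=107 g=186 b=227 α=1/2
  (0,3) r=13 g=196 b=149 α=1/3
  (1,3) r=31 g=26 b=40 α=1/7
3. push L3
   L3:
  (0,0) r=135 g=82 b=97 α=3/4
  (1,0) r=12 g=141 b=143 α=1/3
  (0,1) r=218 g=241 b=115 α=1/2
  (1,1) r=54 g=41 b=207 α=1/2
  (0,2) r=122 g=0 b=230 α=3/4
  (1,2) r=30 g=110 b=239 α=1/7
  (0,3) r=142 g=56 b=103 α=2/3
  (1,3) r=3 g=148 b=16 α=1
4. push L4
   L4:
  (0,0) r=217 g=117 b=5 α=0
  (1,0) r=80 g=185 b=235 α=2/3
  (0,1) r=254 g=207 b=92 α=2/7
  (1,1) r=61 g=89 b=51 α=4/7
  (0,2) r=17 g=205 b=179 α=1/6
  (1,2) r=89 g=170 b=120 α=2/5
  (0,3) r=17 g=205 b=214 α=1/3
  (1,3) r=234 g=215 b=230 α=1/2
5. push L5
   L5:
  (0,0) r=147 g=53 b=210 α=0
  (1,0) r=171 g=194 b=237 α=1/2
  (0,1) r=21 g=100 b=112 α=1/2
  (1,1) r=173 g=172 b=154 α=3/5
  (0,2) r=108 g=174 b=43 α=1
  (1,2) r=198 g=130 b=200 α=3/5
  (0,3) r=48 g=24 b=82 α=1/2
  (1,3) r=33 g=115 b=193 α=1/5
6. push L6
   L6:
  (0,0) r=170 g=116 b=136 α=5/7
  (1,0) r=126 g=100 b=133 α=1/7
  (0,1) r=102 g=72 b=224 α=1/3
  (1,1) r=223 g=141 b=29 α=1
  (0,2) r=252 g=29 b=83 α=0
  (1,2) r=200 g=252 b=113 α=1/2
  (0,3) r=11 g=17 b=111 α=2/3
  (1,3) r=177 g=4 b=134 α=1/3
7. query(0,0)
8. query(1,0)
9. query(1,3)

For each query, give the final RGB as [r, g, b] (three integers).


query (0,0) [L1,L2,L3,L4,L5,L6] — begin 0,0,0
+L1 (α=5/6) → [565/6, 200, 400/3]
+L2 (α=4/5) → [6541/30, 1048/5, 2908/15]
+L3 (α=3/4) → [18691/120, 1139/10, 7273/60]
+L4 (α=0) → [18691/120, 1139/10, 7273/60]
+L5 (α=0) → [18691/120, 1139/10, 7273/60]
+L6 (α=5/7) → [69691/420, 577/5, 27673/210]
rounded: [166, 115, 132]

query (1,0) [L1,L2,L3,L4,L5,L6] — begin 0,0,0
+L1 (α=0) → [0, 0, 0]
+L2 (α=1/2) → [121, 213/2, 61/2]
+L3 (α=1/3) → [254/3, 118, 68]
+L4 (α=2/3) → [734/9, 488/3, 538/3]
+L5 (α=1/2) → [2273/18, 535/3, 1249/6]
+L6 (α=1/7) → [2651/21, 1170/7, 1382/7]
= [126, 167, 197]

(1,3) stack=L1,L2,L3,L4,L5,L6; from [0,0,0]:
after L1 α=1/5: [42, 62/5, 66/5]
after L2 α=1/7: [283/7, 502/35, 596/35]
after L3 α=1: [3, 148, 16]
after L4 α=1/2: [237/2, 363/2, 123]
after L5 α=1/5: [507/5, 841/5, 137]
after L6 α=1/3: [633/5, 1702/15, 136]
→ [127, 113, 136]


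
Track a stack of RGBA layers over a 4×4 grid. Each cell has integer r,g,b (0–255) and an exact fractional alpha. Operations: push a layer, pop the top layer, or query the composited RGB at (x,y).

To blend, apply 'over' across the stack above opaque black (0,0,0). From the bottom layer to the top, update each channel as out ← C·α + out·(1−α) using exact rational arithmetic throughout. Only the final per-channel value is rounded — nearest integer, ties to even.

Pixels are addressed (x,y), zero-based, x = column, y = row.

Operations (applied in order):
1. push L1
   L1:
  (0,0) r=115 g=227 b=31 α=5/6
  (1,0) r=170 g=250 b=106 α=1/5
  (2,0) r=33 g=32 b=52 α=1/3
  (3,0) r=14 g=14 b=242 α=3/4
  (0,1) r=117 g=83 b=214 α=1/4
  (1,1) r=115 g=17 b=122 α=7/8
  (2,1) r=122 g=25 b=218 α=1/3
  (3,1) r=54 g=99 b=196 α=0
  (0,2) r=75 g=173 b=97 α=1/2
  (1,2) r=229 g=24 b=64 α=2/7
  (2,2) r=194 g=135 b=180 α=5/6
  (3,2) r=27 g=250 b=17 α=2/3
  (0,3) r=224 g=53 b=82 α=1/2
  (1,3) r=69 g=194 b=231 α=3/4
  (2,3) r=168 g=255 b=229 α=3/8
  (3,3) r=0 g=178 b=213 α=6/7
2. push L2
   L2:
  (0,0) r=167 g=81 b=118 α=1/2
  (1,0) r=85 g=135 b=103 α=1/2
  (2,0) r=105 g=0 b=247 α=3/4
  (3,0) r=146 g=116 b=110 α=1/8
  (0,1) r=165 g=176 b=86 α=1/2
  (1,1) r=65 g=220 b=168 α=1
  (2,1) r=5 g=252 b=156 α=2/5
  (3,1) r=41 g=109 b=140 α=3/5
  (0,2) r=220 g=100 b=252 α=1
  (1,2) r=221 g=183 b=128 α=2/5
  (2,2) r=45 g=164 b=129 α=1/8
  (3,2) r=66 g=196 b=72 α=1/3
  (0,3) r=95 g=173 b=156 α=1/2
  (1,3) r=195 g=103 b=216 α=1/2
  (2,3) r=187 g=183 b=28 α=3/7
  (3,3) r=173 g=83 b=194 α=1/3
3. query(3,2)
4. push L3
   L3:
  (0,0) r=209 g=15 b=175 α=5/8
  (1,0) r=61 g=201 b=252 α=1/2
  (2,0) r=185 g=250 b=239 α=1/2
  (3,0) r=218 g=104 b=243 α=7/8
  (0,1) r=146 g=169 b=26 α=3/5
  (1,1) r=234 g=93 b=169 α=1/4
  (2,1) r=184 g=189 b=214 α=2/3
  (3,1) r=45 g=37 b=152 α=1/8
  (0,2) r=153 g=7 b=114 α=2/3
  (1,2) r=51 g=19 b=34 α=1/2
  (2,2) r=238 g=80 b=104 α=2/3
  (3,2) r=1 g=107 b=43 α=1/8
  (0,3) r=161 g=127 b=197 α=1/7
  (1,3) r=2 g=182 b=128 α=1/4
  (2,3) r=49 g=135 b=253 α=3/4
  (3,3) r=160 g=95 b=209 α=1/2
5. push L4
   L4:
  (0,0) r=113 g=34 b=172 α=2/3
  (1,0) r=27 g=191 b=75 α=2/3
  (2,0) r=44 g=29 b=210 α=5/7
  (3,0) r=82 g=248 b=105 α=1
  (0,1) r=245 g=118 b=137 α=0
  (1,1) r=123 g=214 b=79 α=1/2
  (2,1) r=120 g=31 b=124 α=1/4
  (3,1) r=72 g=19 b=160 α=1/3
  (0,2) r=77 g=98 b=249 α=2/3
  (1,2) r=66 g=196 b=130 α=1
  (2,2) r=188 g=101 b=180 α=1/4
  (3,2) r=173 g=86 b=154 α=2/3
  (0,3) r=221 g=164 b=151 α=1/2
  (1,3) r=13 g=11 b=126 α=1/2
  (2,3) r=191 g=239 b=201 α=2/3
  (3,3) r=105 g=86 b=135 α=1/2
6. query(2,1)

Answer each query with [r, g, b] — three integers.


at x=3,y=2 over L1,L2:
L1 α=2/3: [18, 500/3, 34/3]
L2 α=1/3: [34, 1588/9, 284/9]
= [34, 176, 32]

(2,1) stack=L1,L2,L3,L4; from [0,0,0]:
after L1 α=1/3: [122/3, 25/3, 218/3]
after L2 α=2/5: [132/5, 529/5, 106]
after L3 α=2/3: [1972/15, 2419/15, 178]
after L4 α=1/4: [643/5, 1287/10, 329/2]
→ [129, 129, 164]


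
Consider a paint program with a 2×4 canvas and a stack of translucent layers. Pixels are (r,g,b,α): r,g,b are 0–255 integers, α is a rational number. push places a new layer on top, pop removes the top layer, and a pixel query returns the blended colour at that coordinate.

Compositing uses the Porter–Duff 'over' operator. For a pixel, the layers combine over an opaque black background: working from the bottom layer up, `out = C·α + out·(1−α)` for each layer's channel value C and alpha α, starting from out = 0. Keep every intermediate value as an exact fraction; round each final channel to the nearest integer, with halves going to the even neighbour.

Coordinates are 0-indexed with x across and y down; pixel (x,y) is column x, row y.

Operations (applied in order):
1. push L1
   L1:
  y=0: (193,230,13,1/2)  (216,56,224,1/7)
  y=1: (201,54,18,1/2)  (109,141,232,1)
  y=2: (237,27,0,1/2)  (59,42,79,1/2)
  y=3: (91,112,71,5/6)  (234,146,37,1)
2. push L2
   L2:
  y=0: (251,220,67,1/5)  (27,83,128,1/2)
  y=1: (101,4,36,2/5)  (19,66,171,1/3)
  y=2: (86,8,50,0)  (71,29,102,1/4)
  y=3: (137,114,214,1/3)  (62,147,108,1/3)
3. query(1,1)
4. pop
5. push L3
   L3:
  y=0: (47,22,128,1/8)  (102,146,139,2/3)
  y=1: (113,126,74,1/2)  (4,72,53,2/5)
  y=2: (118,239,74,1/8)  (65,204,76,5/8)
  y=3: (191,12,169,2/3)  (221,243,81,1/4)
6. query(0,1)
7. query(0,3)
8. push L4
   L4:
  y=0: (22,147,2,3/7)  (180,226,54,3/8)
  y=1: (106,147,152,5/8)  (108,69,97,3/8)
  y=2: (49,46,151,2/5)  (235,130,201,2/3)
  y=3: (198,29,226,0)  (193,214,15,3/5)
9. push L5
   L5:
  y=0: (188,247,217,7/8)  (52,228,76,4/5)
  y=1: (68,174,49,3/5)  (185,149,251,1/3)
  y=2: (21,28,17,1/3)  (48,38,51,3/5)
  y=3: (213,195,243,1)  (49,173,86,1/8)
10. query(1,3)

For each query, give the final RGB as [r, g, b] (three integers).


at x=1,y=1 over L1,L2:
+L1 (α=1) → [109, 141, 232]
+L2 (α=1/3) → [79, 116, 635/3]
rounded: [79, 116, 212]

query (0,1) [L1,L3] — begin 0,0,0
+L1 (α=1/2) → [201/2, 27, 9]
+L3 (α=1/2) → [427/4, 153/2, 83/2]
→ [107, 76, 42]

(0,3) stack=L1,L3; from [0,0,0]:
L1 α=5/6: [455/6, 280/3, 355/6]
L3 α=2/3: [2747/18, 352/9, 2383/18]
= [153, 39, 132]

(1,3) stack=L1,L3,L4,L5; from [0,0,0]:
L1 α=1: [234, 146, 37]
L3 α=1/4: [923/4, 681/4, 48]
L4 α=3/5: [2081/10, 393/2, 141/5]
L5 α=1/8: [15057/80, 3097/16, 1417/40]
→ [188, 194, 35]


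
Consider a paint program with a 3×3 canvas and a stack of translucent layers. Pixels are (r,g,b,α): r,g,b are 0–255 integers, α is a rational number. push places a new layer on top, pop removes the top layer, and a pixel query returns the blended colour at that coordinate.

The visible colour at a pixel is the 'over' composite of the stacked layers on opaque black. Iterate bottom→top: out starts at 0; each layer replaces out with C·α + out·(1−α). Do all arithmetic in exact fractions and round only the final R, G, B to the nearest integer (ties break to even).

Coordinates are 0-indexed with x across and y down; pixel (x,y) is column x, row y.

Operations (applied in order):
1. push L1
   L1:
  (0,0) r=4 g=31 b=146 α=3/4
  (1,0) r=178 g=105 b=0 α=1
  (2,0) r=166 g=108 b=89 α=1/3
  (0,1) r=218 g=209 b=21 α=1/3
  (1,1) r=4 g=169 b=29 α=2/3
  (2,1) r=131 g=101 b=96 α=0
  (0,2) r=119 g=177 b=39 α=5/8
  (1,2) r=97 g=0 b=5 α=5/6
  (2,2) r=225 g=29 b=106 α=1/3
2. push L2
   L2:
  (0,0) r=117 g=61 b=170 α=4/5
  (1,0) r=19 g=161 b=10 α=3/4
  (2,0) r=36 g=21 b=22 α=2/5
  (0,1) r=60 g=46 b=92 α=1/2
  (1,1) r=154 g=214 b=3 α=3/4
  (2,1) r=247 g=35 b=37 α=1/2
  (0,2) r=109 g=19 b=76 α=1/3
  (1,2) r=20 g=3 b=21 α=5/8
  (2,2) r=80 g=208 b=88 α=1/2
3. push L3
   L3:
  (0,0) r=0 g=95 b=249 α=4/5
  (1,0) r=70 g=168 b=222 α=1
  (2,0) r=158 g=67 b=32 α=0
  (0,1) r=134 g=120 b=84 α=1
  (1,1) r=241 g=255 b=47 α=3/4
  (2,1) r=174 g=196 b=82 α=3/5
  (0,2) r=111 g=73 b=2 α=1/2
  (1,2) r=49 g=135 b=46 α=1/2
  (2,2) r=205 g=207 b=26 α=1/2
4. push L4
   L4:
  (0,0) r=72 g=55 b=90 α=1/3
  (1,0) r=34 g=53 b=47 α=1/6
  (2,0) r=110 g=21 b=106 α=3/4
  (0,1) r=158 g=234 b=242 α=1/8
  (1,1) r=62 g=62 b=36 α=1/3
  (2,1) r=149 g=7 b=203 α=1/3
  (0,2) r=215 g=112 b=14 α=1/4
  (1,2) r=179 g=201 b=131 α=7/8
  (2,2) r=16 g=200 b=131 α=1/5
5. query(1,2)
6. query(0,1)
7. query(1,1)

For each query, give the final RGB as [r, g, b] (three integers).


query (1,2) [L1,L2,L3,L4] — begin 0,0,0
+L1 (α=5/6) → [485/6, 0, 25/6]
+L2 (α=5/8) → [685/16, 15/8, 235/16]
+L3 (α=1/2) → [1469/32, 1095/16, 971/32]
+L4 (α=7/8) → [41565/256, 23607/128, 30315/256]
= [162, 184, 118]

(0,1) stack=L1,L2,L3,L4; from [0,0,0]:
L1 α=1/3: [218/3, 209/3, 7]
L2 α=1/2: [199/3, 347/6, 99/2]
L3 α=1: [134, 120, 84]
L4 α=1/8: [137, 537/4, 415/4]
→ [137, 134, 104]

(1,1) stack=L1,L2,L3,L4; from [0,0,0]:
after L1 α=2/3: [8/3, 338/3, 58/3]
after L2 α=3/4: [697/6, 566/3, 85/12]
after L3 α=3/4: [5035/24, 2861/12, 1777/48]
after L4 α=1/3: [5779/36, 3233/18, 2641/72]
rounded: [161, 180, 37]


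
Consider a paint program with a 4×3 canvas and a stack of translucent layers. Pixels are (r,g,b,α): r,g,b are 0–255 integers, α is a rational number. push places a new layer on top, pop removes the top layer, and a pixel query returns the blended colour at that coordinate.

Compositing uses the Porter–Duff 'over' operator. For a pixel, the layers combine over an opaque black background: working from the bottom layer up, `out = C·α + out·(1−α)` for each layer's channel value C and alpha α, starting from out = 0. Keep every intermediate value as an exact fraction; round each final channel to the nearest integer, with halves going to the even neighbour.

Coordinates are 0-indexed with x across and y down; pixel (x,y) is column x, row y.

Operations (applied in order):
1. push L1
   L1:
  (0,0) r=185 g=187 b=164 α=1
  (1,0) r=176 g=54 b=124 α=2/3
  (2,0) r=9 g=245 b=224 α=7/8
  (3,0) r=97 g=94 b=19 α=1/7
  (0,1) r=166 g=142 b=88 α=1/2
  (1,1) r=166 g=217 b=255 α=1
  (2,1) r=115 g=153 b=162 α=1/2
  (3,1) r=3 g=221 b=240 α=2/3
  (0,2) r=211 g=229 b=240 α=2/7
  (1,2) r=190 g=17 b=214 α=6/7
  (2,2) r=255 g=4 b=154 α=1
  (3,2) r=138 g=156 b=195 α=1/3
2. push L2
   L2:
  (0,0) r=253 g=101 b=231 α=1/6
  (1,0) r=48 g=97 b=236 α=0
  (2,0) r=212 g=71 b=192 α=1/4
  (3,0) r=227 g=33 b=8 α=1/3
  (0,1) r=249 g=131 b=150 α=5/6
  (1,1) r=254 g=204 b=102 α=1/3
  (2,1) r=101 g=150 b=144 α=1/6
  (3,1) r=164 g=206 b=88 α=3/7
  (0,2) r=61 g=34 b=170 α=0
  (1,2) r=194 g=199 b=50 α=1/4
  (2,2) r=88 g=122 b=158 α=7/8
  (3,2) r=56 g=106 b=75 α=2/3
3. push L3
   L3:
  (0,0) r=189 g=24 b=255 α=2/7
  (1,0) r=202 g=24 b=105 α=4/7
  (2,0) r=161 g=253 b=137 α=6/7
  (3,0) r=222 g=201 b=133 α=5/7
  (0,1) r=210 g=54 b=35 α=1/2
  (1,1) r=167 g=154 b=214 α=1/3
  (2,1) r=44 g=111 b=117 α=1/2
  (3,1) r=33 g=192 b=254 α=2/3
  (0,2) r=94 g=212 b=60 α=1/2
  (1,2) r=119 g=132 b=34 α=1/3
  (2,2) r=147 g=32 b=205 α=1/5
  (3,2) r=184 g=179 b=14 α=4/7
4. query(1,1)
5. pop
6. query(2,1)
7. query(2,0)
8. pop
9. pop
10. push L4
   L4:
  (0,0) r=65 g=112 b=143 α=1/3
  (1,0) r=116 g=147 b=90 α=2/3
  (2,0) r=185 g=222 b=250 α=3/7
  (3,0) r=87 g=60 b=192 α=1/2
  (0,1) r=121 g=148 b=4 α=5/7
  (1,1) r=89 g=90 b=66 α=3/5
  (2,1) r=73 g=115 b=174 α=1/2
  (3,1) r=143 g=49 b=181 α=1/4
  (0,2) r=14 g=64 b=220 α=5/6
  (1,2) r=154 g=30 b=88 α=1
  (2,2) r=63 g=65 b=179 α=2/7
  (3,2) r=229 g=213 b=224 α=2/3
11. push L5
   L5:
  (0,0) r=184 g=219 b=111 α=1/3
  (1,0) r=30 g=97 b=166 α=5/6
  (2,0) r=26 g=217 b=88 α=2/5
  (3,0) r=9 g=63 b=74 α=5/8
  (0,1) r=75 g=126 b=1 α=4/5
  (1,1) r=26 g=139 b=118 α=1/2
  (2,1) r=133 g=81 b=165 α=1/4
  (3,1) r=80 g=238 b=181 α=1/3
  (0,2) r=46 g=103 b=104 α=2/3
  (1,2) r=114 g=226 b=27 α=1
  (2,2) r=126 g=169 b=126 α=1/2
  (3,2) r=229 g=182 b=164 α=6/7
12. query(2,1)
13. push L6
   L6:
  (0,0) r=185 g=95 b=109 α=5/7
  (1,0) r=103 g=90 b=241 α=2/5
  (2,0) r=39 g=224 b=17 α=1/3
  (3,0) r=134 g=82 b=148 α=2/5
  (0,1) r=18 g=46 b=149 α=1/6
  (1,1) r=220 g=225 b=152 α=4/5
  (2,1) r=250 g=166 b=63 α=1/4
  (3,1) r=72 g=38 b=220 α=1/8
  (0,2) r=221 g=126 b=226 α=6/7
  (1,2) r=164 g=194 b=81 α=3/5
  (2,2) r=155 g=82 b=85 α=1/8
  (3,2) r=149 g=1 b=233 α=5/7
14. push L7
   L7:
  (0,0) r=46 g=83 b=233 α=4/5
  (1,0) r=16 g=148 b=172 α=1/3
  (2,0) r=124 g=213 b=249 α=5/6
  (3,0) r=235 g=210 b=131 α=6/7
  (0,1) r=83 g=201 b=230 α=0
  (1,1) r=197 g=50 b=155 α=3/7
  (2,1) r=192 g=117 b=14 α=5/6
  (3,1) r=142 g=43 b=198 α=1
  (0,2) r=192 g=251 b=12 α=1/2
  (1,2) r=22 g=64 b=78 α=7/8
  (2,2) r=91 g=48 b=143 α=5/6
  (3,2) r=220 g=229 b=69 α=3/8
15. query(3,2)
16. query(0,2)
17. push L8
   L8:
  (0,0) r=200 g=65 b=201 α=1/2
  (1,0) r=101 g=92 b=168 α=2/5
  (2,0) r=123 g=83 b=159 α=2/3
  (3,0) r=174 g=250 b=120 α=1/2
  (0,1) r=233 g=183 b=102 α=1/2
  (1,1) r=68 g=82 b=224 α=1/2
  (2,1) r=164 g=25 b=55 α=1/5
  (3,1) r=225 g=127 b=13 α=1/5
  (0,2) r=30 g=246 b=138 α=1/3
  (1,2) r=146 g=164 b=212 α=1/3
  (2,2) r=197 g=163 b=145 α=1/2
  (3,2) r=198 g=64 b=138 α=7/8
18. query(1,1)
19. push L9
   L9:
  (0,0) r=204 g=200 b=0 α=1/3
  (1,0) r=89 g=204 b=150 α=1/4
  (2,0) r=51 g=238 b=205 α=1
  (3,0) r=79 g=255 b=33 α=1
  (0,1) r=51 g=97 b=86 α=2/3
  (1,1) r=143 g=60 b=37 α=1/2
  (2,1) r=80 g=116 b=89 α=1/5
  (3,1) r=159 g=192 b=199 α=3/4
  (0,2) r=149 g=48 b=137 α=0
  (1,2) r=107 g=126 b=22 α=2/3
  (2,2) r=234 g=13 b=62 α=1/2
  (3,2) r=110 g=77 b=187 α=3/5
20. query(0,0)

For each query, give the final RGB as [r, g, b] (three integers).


(1,1) stack=L1,L2,L3; from [0,0,0]:
+L1 (α=1) → [166, 217, 255]
+L2 (α=1/3) → [586/3, 638/3, 204]
+L3 (α=1/3) → [1673/9, 1738/9, 622/3]
rounded: [186, 193, 207]

query (2,1) [L1,L2] — begin 0,0,0
after L1 α=1/2: [115/2, 153/2, 81]
after L2 α=1/6: [259/4, 355/4, 183/2]
rounded: [65, 89, 92]

at x=2,y=0 over L1,L2:
after L1 α=7/8: [63/8, 1715/8, 196]
after L2 α=1/4: [1885/32, 5713/32, 195]
= [59, 179, 195]

(2,1) stack=L4,L5; from [0,0,0]:
after L4 α=1/2: [73/2, 115/2, 87]
after L5 α=1/4: [485/8, 507/8, 213/2]
= [61, 63, 106]

query (3,2) [L4,L5,L6,L7] — begin 0,0,0
+L4 (α=2/3) → [458/3, 142, 448/3]
+L5 (α=6/7) → [4580/21, 1234/7, 3400/21]
+L6 (α=5/7) → [24805/147, 2503/49, 31265/147]
+L7 (α=3/8) → [221045/1176, 23089/196, 93377/588]
→ [188, 118, 159]

(0,2) stack=L4,L5,L6,L7; from [0,0,0]:
+L4 (α=5/6) → [35/3, 160/3, 550/3]
+L5 (α=2/3) → [311/9, 778/9, 1174/9]
+L6 (α=6/7) → [12245/63, 7582/63, 13378/63]
+L7 (α=1/2) → [24341/126, 23395/126, 7067/63]
= [193, 186, 112]

at x=1,y=1 over L4,L5,L6,L7,L8:
+L4 (α=3/5) → [267/5, 54, 198/5]
+L5 (α=1/2) → [397/10, 193/2, 394/5]
+L6 (α=4/5) → [9197/50, 1993/10, 3434/25]
+L7 (α=3/7) → [33169/175, 4736/35, 3623/25]
+L8 (α=1/2) → [45069/350, 3803/35, 9223/50]
→ [129, 109, 184]

(0,0) stack=L4,L5,L6,L7,L8,L9; from [0,0,0]:
after L4 α=1/3: [65/3, 112/3, 143/3]
after L5 α=1/3: [682/9, 881/9, 619/9]
after L6 α=5/7: [9689/63, 6037/63, 6143/63]
after L7 α=4/5: [21281/315, 26953/315, 64859/315]
after L8 α=1/2: [84281/630, 23714/315, 64087/315]
after L9 α=1/3: [148541/945, 110428/945, 128174/945]
rounded: [157, 117, 136]


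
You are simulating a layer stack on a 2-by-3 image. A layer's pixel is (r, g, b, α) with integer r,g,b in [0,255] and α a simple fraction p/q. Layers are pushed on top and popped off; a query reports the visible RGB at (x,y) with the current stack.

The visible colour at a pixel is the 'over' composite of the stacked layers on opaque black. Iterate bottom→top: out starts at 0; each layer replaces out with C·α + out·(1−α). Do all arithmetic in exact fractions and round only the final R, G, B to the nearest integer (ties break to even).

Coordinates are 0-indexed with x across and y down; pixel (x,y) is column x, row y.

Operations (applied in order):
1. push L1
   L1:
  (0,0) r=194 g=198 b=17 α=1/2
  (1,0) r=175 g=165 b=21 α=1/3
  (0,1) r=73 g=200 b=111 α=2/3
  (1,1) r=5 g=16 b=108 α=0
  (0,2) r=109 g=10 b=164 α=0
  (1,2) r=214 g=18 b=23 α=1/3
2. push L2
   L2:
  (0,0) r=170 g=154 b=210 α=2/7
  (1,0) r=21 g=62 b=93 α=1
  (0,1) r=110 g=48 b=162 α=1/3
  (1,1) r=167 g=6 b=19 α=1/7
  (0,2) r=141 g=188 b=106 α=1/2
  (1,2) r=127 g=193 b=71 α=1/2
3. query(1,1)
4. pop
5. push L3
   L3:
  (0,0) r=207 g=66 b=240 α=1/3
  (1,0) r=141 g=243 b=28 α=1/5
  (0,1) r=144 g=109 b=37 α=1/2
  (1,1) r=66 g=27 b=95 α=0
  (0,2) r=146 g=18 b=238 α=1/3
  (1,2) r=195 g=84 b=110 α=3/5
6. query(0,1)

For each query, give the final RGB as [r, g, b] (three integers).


(1,1) stack=L1,L2; from [0,0,0]:
L1 α=0: [0, 0, 0]
L2 α=1/7: [167/7, 6/7, 19/7]
→ [24, 1, 3]

at x=0,y=1 over L1,L3:
L1 α=2/3: [146/3, 400/3, 74]
L3 α=1/2: [289/3, 727/6, 111/2]
= [96, 121, 56]


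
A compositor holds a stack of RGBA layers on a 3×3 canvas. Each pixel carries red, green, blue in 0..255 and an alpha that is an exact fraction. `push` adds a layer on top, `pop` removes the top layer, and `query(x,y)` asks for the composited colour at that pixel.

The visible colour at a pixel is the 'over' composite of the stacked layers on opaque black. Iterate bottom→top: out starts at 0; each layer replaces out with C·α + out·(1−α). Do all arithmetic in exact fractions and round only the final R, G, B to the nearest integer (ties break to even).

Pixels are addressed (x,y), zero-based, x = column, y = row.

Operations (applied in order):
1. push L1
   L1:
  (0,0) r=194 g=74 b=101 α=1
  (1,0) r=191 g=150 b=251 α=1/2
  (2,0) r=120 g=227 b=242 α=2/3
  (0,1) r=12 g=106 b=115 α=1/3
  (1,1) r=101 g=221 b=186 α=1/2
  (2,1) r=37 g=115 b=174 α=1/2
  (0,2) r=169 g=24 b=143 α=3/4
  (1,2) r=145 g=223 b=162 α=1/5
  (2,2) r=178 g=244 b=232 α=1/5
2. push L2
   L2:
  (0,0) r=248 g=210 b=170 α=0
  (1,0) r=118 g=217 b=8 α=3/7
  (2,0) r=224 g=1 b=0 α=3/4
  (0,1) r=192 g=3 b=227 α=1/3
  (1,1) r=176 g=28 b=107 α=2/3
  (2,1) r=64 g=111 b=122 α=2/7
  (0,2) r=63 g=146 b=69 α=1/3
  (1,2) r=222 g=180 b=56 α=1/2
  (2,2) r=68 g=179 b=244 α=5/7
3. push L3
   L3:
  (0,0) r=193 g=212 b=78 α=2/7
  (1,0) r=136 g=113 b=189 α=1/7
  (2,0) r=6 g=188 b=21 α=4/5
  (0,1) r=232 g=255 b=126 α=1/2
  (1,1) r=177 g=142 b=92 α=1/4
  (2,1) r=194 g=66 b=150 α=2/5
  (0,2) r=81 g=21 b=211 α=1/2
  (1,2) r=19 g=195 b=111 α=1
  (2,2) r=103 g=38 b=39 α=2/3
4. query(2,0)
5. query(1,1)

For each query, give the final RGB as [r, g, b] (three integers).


at x=2,y=0 over L1,L2,L3:
after L1 α=2/3: [80, 454/3, 484/3]
after L2 α=3/4: [188, 463/12, 121/3]
after L3 α=4/5: [212/5, 9487/60, 373/15]
→ [42, 158, 25]

(1,1) stack=L1,L2,L3; from [0,0,0]:
L1 α=1/2: [101/2, 221/2, 93]
L2 α=2/3: [805/6, 111/2, 307/3]
L3 α=1/4: [1159/8, 617/8, 399/4]
→ [145, 77, 100]


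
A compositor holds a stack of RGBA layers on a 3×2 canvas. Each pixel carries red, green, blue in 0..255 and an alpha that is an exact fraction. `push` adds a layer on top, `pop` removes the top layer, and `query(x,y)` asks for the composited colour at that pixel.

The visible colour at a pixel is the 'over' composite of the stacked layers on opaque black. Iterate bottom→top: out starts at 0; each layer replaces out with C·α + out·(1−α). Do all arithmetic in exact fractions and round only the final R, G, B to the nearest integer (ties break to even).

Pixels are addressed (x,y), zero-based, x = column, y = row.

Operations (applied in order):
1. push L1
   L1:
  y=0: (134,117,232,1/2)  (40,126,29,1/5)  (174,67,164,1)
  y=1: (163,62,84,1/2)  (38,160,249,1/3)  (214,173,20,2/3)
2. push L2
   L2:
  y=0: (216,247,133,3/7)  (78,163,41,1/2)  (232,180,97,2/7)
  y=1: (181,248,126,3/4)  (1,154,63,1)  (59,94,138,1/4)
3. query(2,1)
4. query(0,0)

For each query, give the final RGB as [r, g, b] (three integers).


query (2,1) [L1,L2] — begin 0,0,0
L1 α=2/3: [428/3, 346/3, 40/3]
L2 α=1/4: [487/4, 110, 89/2]
rounded: [122, 110, 44]

(0,0) stack=L1,L2; from [0,0,0]:
L1 α=1/2: [67, 117/2, 116]
L2 α=3/7: [916/7, 975/7, 863/7]
= [131, 139, 123]
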